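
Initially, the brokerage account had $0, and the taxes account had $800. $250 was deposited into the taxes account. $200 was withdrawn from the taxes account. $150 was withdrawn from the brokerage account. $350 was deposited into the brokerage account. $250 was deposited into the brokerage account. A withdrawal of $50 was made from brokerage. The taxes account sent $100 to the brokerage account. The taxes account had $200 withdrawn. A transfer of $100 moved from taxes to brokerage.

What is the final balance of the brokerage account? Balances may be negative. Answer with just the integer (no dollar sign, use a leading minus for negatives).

Answer: 600

Derivation:
Tracking account balances step by step:
Start: brokerage=0, taxes=800
Event 1 (deposit 250 to taxes): taxes: 800 + 250 = 1050. Balances: brokerage=0, taxes=1050
Event 2 (withdraw 200 from taxes): taxes: 1050 - 200 = 850. Balances: brokerage=0, taxes=850
Event 3 (withdraw 150 from brokerage): brokerage: 0 - 150 = -150. Balances: brokerage=-150, taxes=850
Event 4 (deposit 350 to brokerage): brokerage: -150 + 350 = 200. Balances: brokerage=200, taxes=850
Event 5 (deposit 250 to brokerage): brokerage: 200 + 250 = 450. Balances: brokerage=450, taxes=850
Event 6 (withdraw 50 from brokerage): brokerage: 450 - 50 = 400. Balances: brokerage=400, taxes=850
Event 7 (transfer 100 taxes -> brokerage): taxes: 850 - 100 = 750, brokerage: 400 + 100 = 500. Balances: brokerage=500, taxes=750
Event 8 (withdraw 200 from taxes): taxes: 750 - 200 = 550. Balances: brokerage=500, taxes=550
Event 9 (transfer 100 taxes -> brokerage): taxes: 550 - 100 = 450, brokerage: 500 + 100 = 600. Balances: brokerage=600, taxes=450

Final balance of brokerage: 600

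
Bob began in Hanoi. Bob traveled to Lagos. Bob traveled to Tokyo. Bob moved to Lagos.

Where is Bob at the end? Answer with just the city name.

Tracking Bob's location:
Start: Bob is in Hanoi.
After move 1: Hanoi -> Lagos. Bob is in Lagos.
After move 2: Lagos -> Tokyo. Bob is in Tokyo.
After move 3: Tokyo -> Lagos. Bob is in Lagos.

Answer: Lagos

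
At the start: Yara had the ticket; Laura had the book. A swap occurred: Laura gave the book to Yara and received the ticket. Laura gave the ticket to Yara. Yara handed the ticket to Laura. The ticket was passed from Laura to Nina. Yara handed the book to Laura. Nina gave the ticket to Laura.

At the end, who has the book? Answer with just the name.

Answer: Laura

Derivation:
Tracking all object holders:
Start: ticket:Yara, book:Laura
Event 1 (swap book<->ticket: now book:Yara, ticket:Laura). State: ticket:Laura, book:Yara
Event 2 (give ticket: Laura -> Yara). State: ticket:Yara, book:Yara
Event 3 (give ticket: Yara -> Laura). State: ticket:Laura, book:Yara
Event 4 (give ticket: Laura -> Nina). State: ticket:Nina, book:Yara
Event 5 (give book: Yara -> Laura). State: ticket:Nina, book:Laura
Event 6 (give ticket: Nina -> Laura). State: ticket:Laura, book:Laura

Final state: ticket:Laura, book:Laura
The book is held by Laura.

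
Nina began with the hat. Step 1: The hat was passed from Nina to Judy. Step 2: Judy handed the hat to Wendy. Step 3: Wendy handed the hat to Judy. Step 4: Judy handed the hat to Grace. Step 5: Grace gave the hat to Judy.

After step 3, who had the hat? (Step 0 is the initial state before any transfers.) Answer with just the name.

Tracking the hat holder through step 3:
After step 0 (start): Nina
After step 1: Judy
After step 2: Wendy
After step 3: Judy

At step 3, the holder is Judy.

Answer: Judy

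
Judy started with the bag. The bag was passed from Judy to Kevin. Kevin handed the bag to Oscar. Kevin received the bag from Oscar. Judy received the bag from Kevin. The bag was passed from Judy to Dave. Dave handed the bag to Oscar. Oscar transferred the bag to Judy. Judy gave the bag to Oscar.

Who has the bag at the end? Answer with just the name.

Tracking the bag through each event:
Start: Judy has the bag.
After event 1: Kevin has the bag.
After event 2: Oscar has the bag.
After event 3: Kevin has the bag.
After event 4: Judy has the bag.
After event 5: Dave has the bag.
After event 6: Oscar has the bag.
After event 7: Judy has the bag.
After event 8: Oscar has the bag.

Answer: Oscar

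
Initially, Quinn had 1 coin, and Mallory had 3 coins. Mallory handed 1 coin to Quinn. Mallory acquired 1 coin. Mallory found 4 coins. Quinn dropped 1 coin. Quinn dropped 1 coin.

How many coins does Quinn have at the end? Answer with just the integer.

Answer: 0

Derivation:
Tracking counts step by step:
Start: Quinn=1, Mallory=3
Event 1 (Mallory -> Quinn, 1): Mallory: 3 -> 2, Quinn: 1 -> 2. State: Quinn=2, Mallory=2
Event 2 (Mallory +1): Mallory: 2 -> 3. State: Quinn=2, Mallory=3
Event 3 (Mallory +4): Mallory: 3 -> 7. State: Quinn=2, Mallory=7
Event 4 (Quinn -1): Quinn: 2 -> 1. State: Quinn=1, Mallory=7
Event 5 (Quinn -1): Quinn: 1 -> 0. State: Quinn=0, Mallory=7

Quinn's final count: 0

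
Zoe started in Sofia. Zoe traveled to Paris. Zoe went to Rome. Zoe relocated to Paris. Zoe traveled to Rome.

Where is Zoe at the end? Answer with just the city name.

Answer: Rome

Derivation:
Tracking Zoe's location:
Start: Zoe is in Sofia.
After move 1: Sofia -> Paris. Zoe is in Paris.
After move 2: Paris -> Rome. Zoe is in Rome.
After move 3: Rome -> Paris. Zoe is in Paris.
After move 4: Paris -> Rome. Zoe is in Rome.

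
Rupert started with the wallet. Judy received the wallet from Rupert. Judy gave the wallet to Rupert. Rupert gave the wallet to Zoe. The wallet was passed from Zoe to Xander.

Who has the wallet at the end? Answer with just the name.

Tracking the wallet through each event:
Start: Rupert has the wallet.
After event 1: Judy has the wallet.
After event 2: Rupert has the wallet.
After event 3: Zoe has the wallet.
After event 4: Xander has the wallet.

Answer: Xander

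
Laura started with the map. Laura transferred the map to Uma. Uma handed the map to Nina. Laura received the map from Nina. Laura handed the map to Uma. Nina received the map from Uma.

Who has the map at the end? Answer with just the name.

Tracking the map through each event:
Start: Laura has the map.
After event 1: Uma has the map.
After event 2: Nina has the map.
After event 3: Laura has the map.
After event 4: Uma has the map.
After event 5: Nina has the map.

Answer: Nina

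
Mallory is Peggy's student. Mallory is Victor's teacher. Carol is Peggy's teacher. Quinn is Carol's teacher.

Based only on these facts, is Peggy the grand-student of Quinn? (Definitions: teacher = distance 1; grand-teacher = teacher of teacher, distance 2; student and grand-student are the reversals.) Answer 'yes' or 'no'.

Answer: yes

Derivation:
Reconstructing the teacher chain from the given facts:
  Quinn -> Carol -> Peggy -> Mallory -> Victor
(each arrow means 'teacher of the next')
Positions in the chain (0 = top):
  position of Quinn: 0
  position of Carol: 1
  position of Peggy: 2
  position of Mallory: 3
  position of Victor: 4

Peggy is at position 2, Quinn is at position 0; signed distance (j - i) = -2.
'grand-student' requires j - i = -2. Actual distance is -2, so the relation HOLDS.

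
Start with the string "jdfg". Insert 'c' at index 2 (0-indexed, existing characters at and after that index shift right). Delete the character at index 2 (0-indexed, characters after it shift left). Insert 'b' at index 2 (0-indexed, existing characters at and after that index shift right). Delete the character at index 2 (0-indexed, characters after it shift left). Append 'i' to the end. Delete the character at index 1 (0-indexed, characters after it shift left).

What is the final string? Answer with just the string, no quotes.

Applying each edit step by step:
Start: "jdfg"
Op 1 (insert 'c' at idx 2): "jdfg" -> "jdcfg"
Op 2 (delete idx 2 = 'c'): "jdcfg" -> "jdfg"
Op 3 (insert 'b' at idx 2): "jdfg" -> "jdbfg"
Op 4 (delete idx 2 = 'b'): "jdbfg" -> "jdfg"
Op 5 (append 'i'): "jdfg" -> "jdfgi"
Op 6 (delete idx 1 = 'd'): "jdfgi" -> "jfgi"

Answer: jfgi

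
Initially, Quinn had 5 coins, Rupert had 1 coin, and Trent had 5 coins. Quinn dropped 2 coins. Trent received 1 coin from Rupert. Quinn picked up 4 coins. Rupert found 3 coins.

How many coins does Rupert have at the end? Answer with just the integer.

Tracking counts step by step:
Start: Quinn=5, Rupert=1, Trent=5
Event 1 (Quinn -2): Quinn: 5 -> 3. State: Quinn=3, Rupert=1, Trent=5
Event 2 (Rupert -> Trent, 1): Rupert: 1 -> 0, Trent: 5 -> 6. State: Quinn=3, Rupert=0, Trent=6
Event 3 (Quinn +4): Quinn: 3 -> 7. State: Quinn=7, Rupert=0, Trent=6
Event 4 (Rupert +3): Rupert: 0 -> 3. State: Quinn=7, Rupert=3, Trent=6

Rupert's final count: 3

Answer: 3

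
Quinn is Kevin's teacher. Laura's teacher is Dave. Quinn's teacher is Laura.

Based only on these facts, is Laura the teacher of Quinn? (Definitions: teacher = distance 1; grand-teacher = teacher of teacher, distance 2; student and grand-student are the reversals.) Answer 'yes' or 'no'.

Reconstructing the teacher chain from the given facts:
  Dave -> Laura -> Quinn -> Kevin
(each arrow means 'teacher of the next')
Positions in the chain (0 = top):
  position of Dave: 0
  position of Laura: 1
  position of Quinn: 2
  position of Kevin: 3

Laura is at position 1, Quinn is at position 2; signed distance (j - i) = 1.
'teacher' requires j - i = 1. Actual distance is 1, so the relation HOLDS.

Answer: yes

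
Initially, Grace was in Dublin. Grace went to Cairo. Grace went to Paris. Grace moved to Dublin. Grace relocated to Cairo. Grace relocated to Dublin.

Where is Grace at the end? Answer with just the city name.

Tracking Grace's location:
Start: Grace is in Dublin.
After move 1: Dublin -> Cairo. Grace is in Cairo.
After move 2: Cairo -> Paris. Grace is in Paris.
After move 3: Paris -> Dublin. Grace is in Dublin.
After move 4: Dublin -> Cairo. Grace is in Cairo.
After move 5: Cairo -> Dublin. Grace is in Dublin.

Answer: Dublin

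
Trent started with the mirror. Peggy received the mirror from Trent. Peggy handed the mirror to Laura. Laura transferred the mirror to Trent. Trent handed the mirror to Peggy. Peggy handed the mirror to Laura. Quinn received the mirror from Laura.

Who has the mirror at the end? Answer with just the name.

Tracking the mirror through each event:
Start: Trent has the mirror.
After event 1: Peggy has the mirror.
After event 2: Laura has the mirror.
After event 3: Trent has the mirror.
After event 4: Peggy has the mirror.
After event 5: Laura has the mirror.
After event 6: Quinn has the mirror.

Answer: Quinn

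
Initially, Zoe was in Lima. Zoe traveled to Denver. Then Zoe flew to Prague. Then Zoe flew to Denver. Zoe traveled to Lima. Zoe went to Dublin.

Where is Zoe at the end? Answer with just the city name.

Answer: Dublin

Derivation:
Tracking Zoe's location:
Start: Zoe is in Lima.
After move 1: Lima -> Denver. Zoe is in Denver.
After move 2: Denver -> Prague. Zoe is in Prague.
After move 3: Prague -> Denver. Zoe is in Denver.
After move 4: Denver -> Lima. Zoe is in Lima.
After move 5: Lima -> Dublin. Zoe is in Dublin.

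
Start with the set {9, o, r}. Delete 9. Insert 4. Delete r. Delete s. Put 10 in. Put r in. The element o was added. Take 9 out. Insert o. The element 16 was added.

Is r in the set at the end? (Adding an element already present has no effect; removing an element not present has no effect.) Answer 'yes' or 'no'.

Answer: yes

Derivation:
Tracking the set through each operation:
Start: {9, o, r}
Event 1 (remove 9): removed. Set: {o, r}
Event 2 (add 4): added. Set: {4, o, r}
Event 3 (remove r): removed. Set: {4, o}
Event 4 (remove s): not present, no change. Set: {4, o}
Event 5 (add 10): added. Set: {10, 4, o}
Event 6 (add r): added. Set: {10, 4, o, r}
Event 7 (add o): already present, no change. Set: {10, 4, o, r}
Event 8 (remove 9): not present, no change. Set: {10, 4, o, r}
Event 9 (add o): already present, no change. Set: {10, 4, o, r}
Event 10 (add 16): added. Set: {10, 16, 4, o, r}

Final set: {10, 16, 4, o, r} (size 5)
r is in the final set.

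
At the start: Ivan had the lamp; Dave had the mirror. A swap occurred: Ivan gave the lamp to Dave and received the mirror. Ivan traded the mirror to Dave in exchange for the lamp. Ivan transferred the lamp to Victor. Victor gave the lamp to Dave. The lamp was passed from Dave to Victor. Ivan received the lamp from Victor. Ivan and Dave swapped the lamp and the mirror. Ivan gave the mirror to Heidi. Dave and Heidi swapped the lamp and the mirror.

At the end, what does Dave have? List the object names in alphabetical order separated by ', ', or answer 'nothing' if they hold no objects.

Tracking all object holders:
Start: lamp:Ivan, mirror:Dave
Event 1 (swap lamp<->mirror: now lamp:Dave, mirror:Ivan). State: lamp:Dave, mirror:Ivan
Event 2 (swap mirror<->lamp: now mirror:Dave, lamp:Ivan). State: lamp:Ivan, mirror:Dave
Event 3 (give lamp: Ivan -> Victor). State: lamp:Victor, mirror:Dave
Event 4 (give lamp: Victor -> Dave). State: lamp:Dave, mirror:Dave
Event 5 (give lamp: Dave -> Victor). State: lamp:Victor, mirror:Dave
Event 6 (give lamp: Victor -> Ivan). State: lamp:Ivan, mirror:Dave
Event 7 (swap lamp<->mirror: now lamp:Dave, mirror:Ivan). State: lamp:Dave, mirror:Ivan
Event 8 (give mirror: Ivan -> Heidi). State: lamp:Dave, mirror:Heidi
Event 9 (swap lamp<->mirror: now lamp:Heidi, mirror:Dave). State: lamp:Heidi, mirror:Dave

Final state: lamp:Heidi, mirror:Dave
Dave holds: mirror.

Answer: mirror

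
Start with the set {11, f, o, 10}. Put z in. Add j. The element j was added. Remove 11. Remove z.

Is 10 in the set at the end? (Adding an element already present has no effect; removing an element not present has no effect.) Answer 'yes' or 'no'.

Tracking the set through each operation:
Start: {10, 11, f, o}
Event 1 (add z): added. Set: {10, 11, f, o, z}
Event 2 (add j): added. Set: {10, 11, f, j, o, z}
Event 3 (add j): already present, no change. Set: {10, 11, f, j, o, z}
Event 4 (remove 11): removed. Set: {10, f, j, o, z}
Event 5 (remove z): removed. Set: {10, f, j, o}

Final set: {10, f, j, o} (size 4)
10 is in the final set.

Answer: yes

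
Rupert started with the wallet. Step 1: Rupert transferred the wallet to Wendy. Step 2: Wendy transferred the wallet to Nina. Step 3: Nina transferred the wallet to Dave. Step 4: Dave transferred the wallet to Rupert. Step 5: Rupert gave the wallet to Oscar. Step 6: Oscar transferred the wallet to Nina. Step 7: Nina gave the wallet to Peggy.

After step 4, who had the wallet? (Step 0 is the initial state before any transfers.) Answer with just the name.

Answer: Rupert

Derivation:
Tracking the wallet holder through step 4:
After step 0 (start): Rupert
After step 1: Wendy
After step 2: Nina
After step 3: Dave
After step 4: Rupert

At step 4, the holder is Rupert.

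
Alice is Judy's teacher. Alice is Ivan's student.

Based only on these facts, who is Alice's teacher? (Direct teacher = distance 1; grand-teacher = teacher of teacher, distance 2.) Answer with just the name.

Answer: Ivan

Derivation:
Reconstructing the teacher chain from the given facts:
  Ivan -> Alice -> Judy
(each arrow means 'teacher of the next')
Positions in the chain (0 = top):
  position of Ivan: 0
  position of Alice: 1
  position of Judy: 2

Alice is at position 1; the teacher is 1 step up the chain, i.e. position 0: Ivan.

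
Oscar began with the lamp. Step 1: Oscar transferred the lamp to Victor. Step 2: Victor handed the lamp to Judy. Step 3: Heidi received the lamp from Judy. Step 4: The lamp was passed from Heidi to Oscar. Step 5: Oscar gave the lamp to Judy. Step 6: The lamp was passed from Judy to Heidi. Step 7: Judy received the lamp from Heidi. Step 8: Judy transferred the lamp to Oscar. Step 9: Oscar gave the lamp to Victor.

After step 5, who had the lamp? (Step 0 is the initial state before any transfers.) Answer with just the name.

Answer: Judy

Derivation:
Tracking the lamp holder through step 5:
After step 0 (start): Oscar
After step 1: Victor
After step 2: Judy
After step 3: Heidi
After step 4: Oscar
After step 5: Judy

At step 5, the holder is Judy.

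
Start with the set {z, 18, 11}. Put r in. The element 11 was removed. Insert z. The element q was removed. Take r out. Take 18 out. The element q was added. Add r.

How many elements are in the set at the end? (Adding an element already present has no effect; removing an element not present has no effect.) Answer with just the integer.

Tracking the set through each operation:
Start: {11, 18, z}
Event 1 (add r): added. Set: {11, 18, r, z}
Event 2 (remove 11): removed. Set: {18, r, z}
Event 3 (add z): already present, no change. Set: {18, r, z}
Event 4 (remove q): not present, no change. Set: {18, r, z}
Event 5 (remove r): removed. Set: {18, z}
Event 6 (remove 18): removed. Set: {z}
Event 7 (add q): added. Set: {q, z}
Event 8 (add r): added. Set: {q, r, z}

Final set: {q, r, z} (size 3)

Answer: 3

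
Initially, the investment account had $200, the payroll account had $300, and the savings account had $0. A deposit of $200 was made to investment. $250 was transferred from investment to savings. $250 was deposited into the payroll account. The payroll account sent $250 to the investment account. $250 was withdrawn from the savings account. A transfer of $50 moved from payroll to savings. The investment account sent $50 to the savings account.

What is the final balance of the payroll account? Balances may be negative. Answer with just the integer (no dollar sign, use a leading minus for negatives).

Answer: 250

Derivation:
Tracking account balances step by step:
Start: investment=200, payroll=300, savings=0
Event 1 (deposit 200 to investment): investment: 200 + 200 = 400. Balances: investment=400, payroll=300, savings=0
Event 2 (transfer 250 investment -> savings): investment: 400 - 250 = 150, savings: 0 + 250 = 250. Balances: investment=150, payroll=300, savings=250
Event 3 (deposit 250 to payroll): payroll: 300 + 250 = 550. Balances: investment=150, payroll=550, savings=250
Event 4 (transfer 250 payroll -> investment): payroll: 550 - 250 = 300, investment: 150 + 250 = 400. Balances: investment=400, payroll=300, savings=250
Event 5 (withdraw 250 from savings): savings: 250 - 250 = 0. Balances: investment=400, payroll=300, savings=0
Event 6 (transfer 50 payroll -> savings): payroll: 300 - 50 = 250, savings: 0 + 50 = 50. Balances: investment=400, payroll=250, savings=50
Event 7 (transfer 50 investment -> savings): investment: 400 - 50 = 350, savings: 50 + 50 = 100. Balances: investment=350, payroll=250, savings=100

Final balance of payroll: 250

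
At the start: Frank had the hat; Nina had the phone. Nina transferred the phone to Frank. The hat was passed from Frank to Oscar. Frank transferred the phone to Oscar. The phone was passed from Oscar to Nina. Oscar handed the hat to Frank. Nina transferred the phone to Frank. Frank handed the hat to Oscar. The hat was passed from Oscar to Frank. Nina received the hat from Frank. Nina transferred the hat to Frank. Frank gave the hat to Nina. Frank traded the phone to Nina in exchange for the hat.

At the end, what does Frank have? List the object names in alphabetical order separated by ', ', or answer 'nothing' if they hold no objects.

Tracking all object holders:
Start: hat:Frank, phone:Nina
Event 1 (give phone: Nina -> Frank). State: hat:Frank, phone:Frank
Event 2 (give hat: Frank -> Oscar). State: hat:Oscar, phone:Frank
Event 3 (give phone: Frank -> Oscar). State: hat:Oscar, phone:Oscar
Event 4 (give phone: Oscar -> Nina). State: hat:Oscar, phone:Nina
Event 5 (give hat: Oscar -> Frank). State: hat:Frank, phone:Nina
Event 6 (give phone: Nina -> Frank). State: hat:Frank, phone:Frank
Event 7 (give hat: Frank -> Oscar). State: hat:Oscar, phone:Frank
Event 8 (give hat: Oscar -> Frank). State: hat:Frank, phone:Frank
Event 9 (give hat: Frank -> Nina). State: hat:Nina, phone:Frank
Event 10 (give hat: Nina -> Frank). State: hat:Frank, phone:Frank
Event 11 (give hat: Frank -> Nina). State: hat:Nina, phone:Frank
Event 12 (swap phone<->hat: now phone:Nina, hat:Frank). State: hat:Frank, phone:Nina

Final state: hat:Frank, phone:Nina
Frank holds: hat.

Answer: hat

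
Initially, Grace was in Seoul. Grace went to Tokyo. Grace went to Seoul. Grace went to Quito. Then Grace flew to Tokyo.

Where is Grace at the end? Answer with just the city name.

Answer: Tokyo

Derivation:
Tracking Grace's location:
Start: Grace is in Seoul.
After move 1: Seoul -> Tokyo. Grace is in Tokyo.
After move 2: Tokyo -> Seoul. Grace is in Seoul.
After move 3: Seoul -> Quito. Grace is in Quito.
After move 4: Quito -> Tokyo. Grace is in Tokyo.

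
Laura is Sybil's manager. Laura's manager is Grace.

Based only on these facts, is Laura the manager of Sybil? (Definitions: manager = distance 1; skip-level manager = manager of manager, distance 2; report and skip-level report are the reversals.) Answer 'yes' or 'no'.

Reconstructing the manager chain from the given facts:
  Grace -> Laura -> Sybil
(each arrow means 'manager of the next')
Positions in the chain (0 = top):
  position of Grace: 0
  position of Laura: 1
  position of Sybil: 2

Laura is at position 1, Sybil is at position 2; signed distance (j - i) = 1.
'manager' requires j - i = 1. Actual distance is 1, so the relation HOLDS.

Answer: yes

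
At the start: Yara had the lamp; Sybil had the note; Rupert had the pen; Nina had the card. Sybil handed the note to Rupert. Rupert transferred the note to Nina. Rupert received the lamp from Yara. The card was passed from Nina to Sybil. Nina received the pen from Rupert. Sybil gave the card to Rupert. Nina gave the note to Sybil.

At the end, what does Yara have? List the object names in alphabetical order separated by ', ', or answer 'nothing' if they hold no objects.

Answer: nothing

Derivation:
Tracking all object holders:
Start: lamp:Yara, note:Sybil, pen:Rupert, card:Nina
Event 1 (give note: Sybil -> Rupert). State: lamp:Yara, note:Rupert, pen:Rupert, card:Nina
Event 2 (give note: Rupert -> Nina). State: lamp:Yara, note:Nina, pen:Rupert, card:Nina
Event 3 (give lamp: Yara -> Rupert). State: lamp:Rupert, note:Nina, pen:Rupert, card:Nina
Event 4 (give card: Nina -> Sybil). State: lamp:Rupert, note:Nina, pen:Rupert, card:Sybil
Event 5 (give pen: Rupert -> Nina). State: lamp:Rupert, note:Nina, pen:Nina, card:Sybil
Event 6 (give card: Sybil -> Rupert). State: lamp:Rupert, note:Nina, pen:Nina, card:Rupert
Event 7 (give note: Nina -> Sybil). State: lamp:Rupert, note:Sybil, pen:Nina, card:Rupert

Final state: lamp:Rupert, note:Sybil, pen:Nina, card:Rupert
Yara holds: (nothing).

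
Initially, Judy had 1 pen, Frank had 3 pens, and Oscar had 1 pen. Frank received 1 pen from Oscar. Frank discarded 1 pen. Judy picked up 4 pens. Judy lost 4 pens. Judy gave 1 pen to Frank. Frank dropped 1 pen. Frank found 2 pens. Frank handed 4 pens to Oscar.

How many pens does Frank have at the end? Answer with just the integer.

Answer: 1

Derivation:
Tracking counts step by step:
Start: Judy=1, Frank=3, Oscar=1
Event 1 (Oscar -> Frank, 1): Oscar: 1 -> 0, Frank: 3 -> 4. State: Judy=1, Frank=4, Oscar=0
Event 2 (Frank -1): Frank: 4 -> 3. State: Judy=1, Frank=3, Oscar=0
Event 3 (Judy +4): Judy: 1 -> 5. State: Judy=5, Frank=3, Oscar=0
Event 4 (Judy -4): Judy: 5 -> 1. State: Judy=1, Frank=3, Oscar=0
Event 5 (Judy -> Frank, 1): Judy: 1 -> 0, Frank: 3 -> 4. State: Judy=0, Frank=4, Oscar=0
Event 6 (Frank -1): Frank: 4 -> 3. State: Judy=0, Frank=3, Oscar=0
Event 7 (Frank +2): Frank: 3 -> 5. State: Judy=0, Frank=5, Oscar=0
Event 8 (Frank -> Oscar, 4): Frank: 5 -> 1, Oscar: 0 -> 4. State: Judy=0, Frank=1, Oscar=4

Frank's final count: 1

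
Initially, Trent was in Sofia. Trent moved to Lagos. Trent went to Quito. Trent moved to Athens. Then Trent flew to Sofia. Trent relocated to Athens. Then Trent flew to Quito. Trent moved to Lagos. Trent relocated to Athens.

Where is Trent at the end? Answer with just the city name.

Answer: Athens

Derivation:
Tracking Trent's location:
Start: Trent is in Sofia.
After move 1: Sofia -> Lagos. Trent is in Lagos.
After move 2: Lagos -> Quito. Trent is in Quito.
After move 3: Quito -> Athens. Trent is in Athens.
After move 4: Athens -> Sofia. Trent is in Sofia.
After move 5: Sofia -> Athens. Trent is in Athens.
After move 6: Athens -> Quito. Trent is in Quito.
After move 7: Quito -> Lagos. Trent is in Lagos.
After move 8: Lagos -> Athens. Trent is in Athens.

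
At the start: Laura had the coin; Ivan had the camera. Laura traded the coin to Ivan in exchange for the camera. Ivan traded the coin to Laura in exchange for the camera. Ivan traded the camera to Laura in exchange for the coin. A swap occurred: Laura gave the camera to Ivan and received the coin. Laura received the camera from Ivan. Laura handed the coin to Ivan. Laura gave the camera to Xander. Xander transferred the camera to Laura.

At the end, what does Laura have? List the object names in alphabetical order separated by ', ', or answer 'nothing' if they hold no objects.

Answer: camera

Derivation:
Tracking all object holders:
Start: coin:Laura, camera:Ivan
Event 1 (swap coin<->camera: now coin:Ivan, camera:Laura). State: coin:Ivan, camera:Laura
Event 2 (swap coin<->camera: now coin:Laura, camera:Ivan). State: coin:Laura, camera:Ivan
Event 3 (swap camera<->coin: now camera:Laura, coin:Ivan). State: coin:Ivan, camera:Laura
Event 4 (swap camera<->coin: now camera:Ivan, coin:Laura). State: coin:Laura, camera:Ivan
Event 5 (give camera: Ivan -> Laura). State: coin:Laura, camera:Laura
Event 6 (give coin: Laura -> Ivan). State: coin:Ivan, camera:Laura
Event 7 (give camera: Laura -> Xander). State: coin:Ivan, camera:Xander
Event 8 (give camera: Xander -> Laura). State: coin:Ivan, camera:Laura

Final state: coin:Ivan, camera:Laura
Laura holds: camera.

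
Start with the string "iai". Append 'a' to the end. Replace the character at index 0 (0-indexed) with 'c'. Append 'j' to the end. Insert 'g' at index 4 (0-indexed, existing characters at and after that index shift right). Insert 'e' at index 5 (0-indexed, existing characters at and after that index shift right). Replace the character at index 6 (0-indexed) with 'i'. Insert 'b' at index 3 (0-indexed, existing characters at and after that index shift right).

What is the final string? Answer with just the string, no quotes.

Answer: caibagei

Derivation:
Applying each edit step by step:
Start: "iai"
Op 1 (append 'a'): "iai" -> "iaia"
Op 2 (replace idx 0: 'i' -> 'c'): "iaia" -> "caia"
Op 3 (append 'j'): "caia" -> "caiaj"
Op 4 (insert 'g' at idx 4): "caiaj" -> "caiagj"
Op 5 (insert 'e' at idx 5): "caiagj" -> "caiagej"
Op 6 (replace idx 6: 'j' -> 'i'): "caiagej" -> "caiagei"
Op 7 (insert 'b' at idx 3): "caiagei" -> "caibagei"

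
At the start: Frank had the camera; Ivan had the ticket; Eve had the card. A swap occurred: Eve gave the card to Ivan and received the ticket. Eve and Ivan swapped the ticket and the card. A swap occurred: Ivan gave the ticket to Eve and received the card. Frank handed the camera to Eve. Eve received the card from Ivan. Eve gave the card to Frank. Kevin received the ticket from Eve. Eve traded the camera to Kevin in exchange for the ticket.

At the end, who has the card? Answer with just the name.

Answer: Frank

Derivation:
Tracking all object holders:
Start: camera:Frank, ticket:Ivan, card:Eve
Event 1 (swap card<->ticket: now card:Ivan, ticket:Eve). State: camera:Frank, ticket:Eve, card:Ivan
Event 2 (swap ticket<->card: now ticket:Ivan, card:Eve). State: camera:Frank, ticket:Ivan, card:Eve
Event 3 (swap ticket<->card: now ticket:Eve, card:Ivan). State: camera:Frank, ticket:Eve, card:Ivan
Event 4 (give camera: Frank -> Eve). State: camera:Eve, ticket:Eve, card:Ivan
Event 5 (give card: Ivan -> Eve). State: camera:Eve, ticket:Eve, card:Eve
Event 6 (give card: Eve -> Frank). State: camera:Eve, ticket:Eve, card:Frank
Event 7 (give ticket: Eve -> Kevin). State: camera:Eve, ticket:Kevin, card:Frank
Event 8 (swap camera<->ticket: now camera:Kevin, ticket:Eve). State: camera:Kevin, ticket:Eve, card:Frank

Final state: camera:Kevin, ticket:Eve, card:Frank
The card is held by Frank.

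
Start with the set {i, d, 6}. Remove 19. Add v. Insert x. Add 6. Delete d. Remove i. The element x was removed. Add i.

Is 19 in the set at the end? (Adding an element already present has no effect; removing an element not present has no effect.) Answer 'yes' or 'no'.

Tracking the set through each operation:
Start: {6, d, i}
Event 1 (remove 19): not present, no change. Set: {6, d, i}
Event 2 (add v): added. Set: {6, d, i, v}
Event 3 (add x): added. Set: {6, d, i, v, x}
Event 4 (add 6): already present, no change. Set: {6, d, i, v, x}
Event 5 (remove d): removed. Set: {6, i, v, x}
Event 6 (remove i): removed. Set: {6, v, x}
Event 7 (remove x): removed. Set: {6, v}
Event 8 (add i): added. Set: {6, i, v}

Final set: {6, i, v} (size 3)
19 is NOT in the final set.

Answer: no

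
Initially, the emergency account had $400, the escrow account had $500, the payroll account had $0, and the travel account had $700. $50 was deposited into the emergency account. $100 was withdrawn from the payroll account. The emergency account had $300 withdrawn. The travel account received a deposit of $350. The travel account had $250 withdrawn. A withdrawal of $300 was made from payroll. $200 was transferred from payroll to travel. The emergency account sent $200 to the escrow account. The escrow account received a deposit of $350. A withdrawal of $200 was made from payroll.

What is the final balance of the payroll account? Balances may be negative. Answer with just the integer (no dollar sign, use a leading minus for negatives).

Tracking account balances step by step:
Start: emergency=400, escrow=500, payroll=0, travel=700
Event 1 (deposit 50 to emergency): emergency: 400 + 50 = 450. Balances: emergency=450, escrow=500, payroll=0, travel=700
Event 2 (withdraw 100 from payroll): payroll: 0 - 100 = -100. Balances: emergency=450, escrow=500, payroll=-100, travel=700
Event 3 (withdraw 300 from emergency): emergency: 450 - 300 = 150. Balances: emergency=150, escrow=500, payroll=-100, travel=700
Event 4 (deposit 350 to travel): travel: 700 + 350 = 1050. Balances: emergency=150, escrow=500, payroll=-100, travel=1050
Event 5 (withdraw 250 from travel): travel: 1050 - 250 = 800. Balances: emergency=150, escrow=500, payroll=-100, travel=800
Event 6 (withdraw 300 from payroll): payroll: -100 - 300 = -400. Balances: emergency=150, escrow=500, payroll=-400, travel=800
Event 7 (transfer 200 payroll -> travel): payroll: -400 - 200 = -600, travel: 800 + 200 = 1000. Balances: emergency=150, escrow=500, payroll=-600, travel=1000
Event 8 (transfer 200 emergency -> escrow): emergency: 150 - 200 = -50, escrow: 500 + 200 = 700. Balances: emergency=-50, escrow=700, payroll=-600, travel=1000
Event 9 (deposit 350 to escrow): escrow: 700 + 350 = 1050. Balances: emergency=-50, escrow=1050, payroll=-600, travel=1000
Event 10 (withdraw 200 from payroll): payroll: -600 - 200 = -800. Balances: emergency=-50, escrow=1050, payroll=-800, travel=1000

Final balance of payroll: -800

Answer: -800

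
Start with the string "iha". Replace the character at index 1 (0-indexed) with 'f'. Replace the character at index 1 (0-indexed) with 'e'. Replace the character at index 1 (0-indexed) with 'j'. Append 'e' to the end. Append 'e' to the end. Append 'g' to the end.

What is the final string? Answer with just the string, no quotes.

Applying each edit step by step:
Start: "iha"
Op 1 (replace idx 1: 'h' -> 'f'): "iha" -> "ifa"
Op 2 (replace idx 1: 'f' -> 'e'): "ifa" -> "iea"
Op 3 (replace idx 1: 'e' -> 'j'): "iea" -> "ija"
Op 4 (append 'e'): "ija" -> "ijae"
Op 5 (append 'e'): "ijae" -> "ijaee"
Op 6 (append 'g'): "ijaee" -> "ijaeeg"

Answer: ijaeeg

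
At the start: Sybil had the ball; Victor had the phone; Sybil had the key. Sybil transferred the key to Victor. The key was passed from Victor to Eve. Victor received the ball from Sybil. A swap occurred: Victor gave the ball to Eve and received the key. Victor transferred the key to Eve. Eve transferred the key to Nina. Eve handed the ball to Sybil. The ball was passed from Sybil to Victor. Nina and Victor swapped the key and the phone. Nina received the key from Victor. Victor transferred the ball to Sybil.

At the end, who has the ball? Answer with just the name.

Answer: Sybil

Derivation:
Tracking all object holders:
Start: ball:Sybil, phone:Victor, key:Sybil
Event 1 (give key: Sybil -> Victor). State: ball:Sybil, phone:Victor, key:Victor
Event 2 (give key: Victor -> Eve). State: ball:Sybil, phone:Victor, key:Eve
Event 3 (give ball: Sybil -> Victor). State: ball:Victor, phone:Victor, key:Eve
Event 4 (swap ball<->key: now ball:Eve, key:Victor). State: ball:Eve, phone:Victor, key:Victor
Event 5 (give key: Victor -> Eve). State: ball:Eve, phone:Victor, key:Eve
Event 6 (give key: Eve -> Nina). State: ball:Eve, phone:Victor, key:Nina
Event 7 (give ball: Eve -> Sybil). State: ball:Sybil, phone:Victor, key:Nina
Event 8 (give ball: Sybil -> Victor). State: ball:Victor, phone:Victor, key:Nina
Event 9 (swap key<->phone: now key:Victor, phone:Nina). State: ball:Victor, phone:Nina, key:Victor
Event 10 (give key: Victor -> Nina). State: ball:Victor, phone:Nina, key:Nina
Event 11 (give ball: Victor -> Sybil). State: ball:Sybil, phone:Nina, key:Nina

Final state: ball:Sybil, phone:Nina, key:Nina
The ball is held by Sybil.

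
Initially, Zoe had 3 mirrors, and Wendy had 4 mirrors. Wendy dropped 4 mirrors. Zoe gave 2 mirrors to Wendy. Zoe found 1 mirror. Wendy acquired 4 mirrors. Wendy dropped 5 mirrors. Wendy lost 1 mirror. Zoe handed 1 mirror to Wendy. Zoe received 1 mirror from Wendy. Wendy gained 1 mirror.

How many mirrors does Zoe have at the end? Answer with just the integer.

Answer: 2

Derivation:
Tracking counts step by step:
Start: Zoe=3, Wendy=4
Event 1 (Wendy -4): Wendy: 4 -> 0. State: Zoe=3, Wendy=0
Event 2 (Zoe -> Wendy, 2): Zoe: 3 -> 1, Wendy: 0 -> 2. State: Zoe=1, Wendy=2
Event 3 (Zoe +1): Zoe: 1 -> 2. State: Zoe=2, Wendy=2
Event 4 (Wendy +4): Wendy: 2 -> 6. State: Zoe=2, Wendy=6
Event 5 (Wendy -5): Wendy: 6 -> 1. State: Zoe=2, Wendy=1
Event 6 (Wendy -1): Wendy: 1 -> 0. State: Zoe=2, Wendy=0
Event 7 (Zoe -> Wendy, 1): Zoe: 2 -> 1, Wendy: 0 -> 1. State: Zoe=1, Wendy=1
Event 8 (Wendy -> Zoe, 1): Wendy: 1 -> 0, Zoe: 1 -> 2. State: Zoe=2, Wendy=0
Event 9 (Wendy +1): Wendy: 0 -> 1. State: Zoe=2, Wendy=1

Zoe's final count: 2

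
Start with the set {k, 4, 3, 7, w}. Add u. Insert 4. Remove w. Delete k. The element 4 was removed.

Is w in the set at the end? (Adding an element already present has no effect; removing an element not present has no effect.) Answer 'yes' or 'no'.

Tracking the set through each operation:
Start: {3, 4, 7, k, w}
Event 1 (add u): added. Set: {3, 4, 7, k, u, w}
Event 2 (add 4): already present, no change. Set: {3, 4, 7, k, u, w}
Event 3 (remove w): removed. Set: {3, 4, 7, k, u}
Event 4 (remove k): removed. Set: {3, 4, 7, u}
Event 5 (remove 4): removed. Set: {3, 7, u}

Final set: {3, 7, u} (size 3)
w is NOT in the final set.

Answer: no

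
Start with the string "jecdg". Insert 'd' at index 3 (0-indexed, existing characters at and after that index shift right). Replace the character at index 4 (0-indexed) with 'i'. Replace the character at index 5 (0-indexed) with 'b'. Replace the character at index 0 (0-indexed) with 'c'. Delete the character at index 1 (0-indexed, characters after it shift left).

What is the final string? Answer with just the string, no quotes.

Applying each edit step by step:
Start: "jecdg"
Op 1 (insert 'd' at idx 3): "jecdg" -> "jecddg"
Op 2 (replace idx 4: 'd' -> 'i'): "jecddg" -> "jecdig"
Op 3 (replace idx 5: 'g' -> 'b'): "jecdig" -> "jecdib"
Op 4 (replace idx 0: 'j' -> 'c'): "jecdib" -> "cecdib"
Op 5 (delete idx 1 = 'e'): "cecdib" -> "ccdib"

Answer: ccdib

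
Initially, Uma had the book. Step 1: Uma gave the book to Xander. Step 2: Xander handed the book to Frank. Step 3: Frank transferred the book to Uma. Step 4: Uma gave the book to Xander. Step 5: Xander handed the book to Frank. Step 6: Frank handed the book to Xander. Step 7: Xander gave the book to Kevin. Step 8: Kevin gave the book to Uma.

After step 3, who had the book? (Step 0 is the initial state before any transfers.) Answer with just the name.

Answer: Uma

Derivation:
Tracking the book holder through step 3:
After step 0 (start): Uma
After step 1: Xander
After step 2: Frank
After step 3: Uma

At step 3, the holder is Uma.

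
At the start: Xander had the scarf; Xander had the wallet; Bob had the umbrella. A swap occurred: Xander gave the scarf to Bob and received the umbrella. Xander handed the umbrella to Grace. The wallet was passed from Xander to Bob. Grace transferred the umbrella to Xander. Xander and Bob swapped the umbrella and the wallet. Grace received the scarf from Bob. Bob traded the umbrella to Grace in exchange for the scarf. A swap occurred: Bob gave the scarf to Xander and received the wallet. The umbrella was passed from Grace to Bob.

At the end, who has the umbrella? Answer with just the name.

Tracking all object holders:
Start: scarf:Xander, wallet:Xander, umbrella:Bob
Event 1 (swap scarf<->umbrella: now scarf:Bob, umbrella:Xander). State: scarf:Bob, wallet:Xander, umbrella:Xander
Event 2 (give umbrella: Xander -> Grace). State: scarf:Bob, wallet:Xander, umbrella:Grace
Event 3 (give wallet: Xander -> Bob). State: scarf:Bob, wallet:Bob, umbrella:Grace
Event 4 (give umbrella: Grace -> Xander). State: scarf:Bob, wallet:Bob, umbrella:Xander
Event 5 (swap umbrella<->wallet: now umbrella:Bob, wallet:Xander). State: scarf:Bob, wallet:Xander, umbrella:Bob
Event 6 (give scarf: Bob -> Grace). State: scarf:Grace, wallet:Xander, umbrella:Bob
Event 7 (swap umbrella<->scarf: now umbrella:Grace, scarf:Bob). State: scarf:Bob, wallet:Xander, umbrella:Grace
Event 8 (swap scarf<->wallet: now scarf:Xander, wallet:Bob). State: scarf:Xander, wallet:Bob, umbrella:Grace
Event 9 (give umbrella: Grace -> Bob). State: scarf:Xander, wallet:Bob, umbrella:Bob

Final state: scarf:Xander, wallet:Bob, umbrella:Bob
The umbrella is held by Bob.

Answer: Bob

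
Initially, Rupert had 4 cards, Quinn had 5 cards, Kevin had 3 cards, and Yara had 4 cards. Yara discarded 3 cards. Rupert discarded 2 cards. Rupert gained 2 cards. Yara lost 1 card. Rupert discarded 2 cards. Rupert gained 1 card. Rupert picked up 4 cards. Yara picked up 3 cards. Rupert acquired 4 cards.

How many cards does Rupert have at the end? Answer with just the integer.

Answer: 11

Derivation:
Tracking counts step by step:
Start: Rupert=4, Quinn=5, Kevin=3, Yara=4
Event 1 (Yara -3): Yara: 4 -> 1. State: Rupert=4, Quinn=5, Kevin=3, Yara=1
Event 2 (Rupert -2): Rupert: 4 -> 2. State: Rupert=2, Quinn=5, Kevin=3, Yara=1
Event 3 (Rupert +2): Rupert: 2 -> 4. State: Rupert=4, Quinn=5, Kevin=3, Yara=1
Event 4 (Yara -1): Yara: 1 -> 0. State: Rupert=4, Quinn=5, Kevin=3, Yara=0
Event 5 (Rupert -2): Rupert: 4 -> 2. State: Rupert=2, Quinn=5, Kevin=3, Yara=0
Event 6 (Rupert +1): Rupert: 2 -> 3. State: Rupert=3, Quinn=5, Kevin=3, Yara=0
Event 7 (Rupert +4): Rupert: 3 -> 7. State: Rupert=7, Quinn=5, Kevin=3, Yara=0
Event 8 (Yara +3): Yara: 0 -> 3. State: Rupert=7, Quinn=5, Kevin=3, Yara=3
Event 9 (Rupert +4): Rupert: 7 -> 11. State: Rupert=11, Quinn=5, Kevin=3, Yara=3

Rupert's final count: 11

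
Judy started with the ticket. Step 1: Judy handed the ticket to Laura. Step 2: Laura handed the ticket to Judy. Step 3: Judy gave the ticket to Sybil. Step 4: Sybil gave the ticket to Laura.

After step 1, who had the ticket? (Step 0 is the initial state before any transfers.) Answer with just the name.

Tracking the ticket holder through step 1:
After step 0 (start): Judy
After step 1: Laura

At step 1, the holder is Laura.

Answer: Laura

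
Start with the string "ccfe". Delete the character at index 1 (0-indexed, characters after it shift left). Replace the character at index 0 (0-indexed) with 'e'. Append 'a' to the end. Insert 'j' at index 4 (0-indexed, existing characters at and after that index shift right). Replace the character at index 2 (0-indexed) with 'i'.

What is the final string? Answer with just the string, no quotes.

Applying each edit step by step:
Start: "ccfe"
Op 1 (delete idx 1 = 'c'): "ccfe" -> "cfe"
Op 2 (replace idx 0: 'c' -> 'e'): "cfe" -> "efe"
Op 3 (append 'a'): "efe" -> "efea"
Op 4 (insert 'j' at idx 4): "efea" -> "efeaj"
Op 5 (replace idx 2: 'e' -> 'i'): "efeaj" -> "efiaj"

Answer: efiaj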